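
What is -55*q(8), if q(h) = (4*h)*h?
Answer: -14080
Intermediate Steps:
q(h) = 4*h**2
-55*q(8) = -220*8**2 = -220*64 = -55*256 = -14080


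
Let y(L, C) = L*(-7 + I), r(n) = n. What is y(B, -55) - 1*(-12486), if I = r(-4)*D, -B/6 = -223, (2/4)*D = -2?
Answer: 24528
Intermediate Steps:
D = -4 (D = 2*(-2) = -4)
B = 1338 (B = -6*(-223) = 1338)
I = 16 (I = -4*(-4) = 16)
y(L, C) = 9*L (y(L, C) = L*(-7 + 16) = L*9 = 9*L)
y(B, -55) - 1*(-12486) = 9*1338 - 1*(-12486) = 12042 + 12486 = 24528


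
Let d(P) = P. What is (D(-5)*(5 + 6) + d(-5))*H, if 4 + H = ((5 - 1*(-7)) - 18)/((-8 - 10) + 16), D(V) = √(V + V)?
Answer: 5 - 11*I*√10 ≈ 5.0 - 34.785*I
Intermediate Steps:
D(V) = √2*√V (D(V) = √(2*V) = √2*√V)
H = -1 (H = -4 + ((5 - 1*(-7)) - 18)/((-8 - 10) + 16) = -4 + ((5 + 7) - 18)/(-18 + 16) = -4 + (12 - 18)/(-2) = -4 - 6*(-½) = -4 + 3 = -1)
(D(-5)*(5 + 6) + d(-5))*H = ((√2*√(-5))*(5 + 6) - 5)*(-1) = ((√2*(I*√5))*11 - 5)*(-1) = ((I*√10)*11 - 5)*(-1) = (11*I*√10 - 5)*(-1) = (-5 + 11*I*√10)*(-1) = 5 - 11*I*√10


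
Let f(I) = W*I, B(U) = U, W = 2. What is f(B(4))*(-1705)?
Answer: -13640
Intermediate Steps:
f(I) = 2*I
f(B(4))*(-1705) = (2*4)*(-1705) = 8*(-1705) = -13640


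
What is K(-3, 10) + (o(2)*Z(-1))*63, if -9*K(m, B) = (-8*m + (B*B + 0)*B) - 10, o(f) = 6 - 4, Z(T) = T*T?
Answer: 40/3 ≈ 13.333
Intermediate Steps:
Z(T) = T²
o(f) = 2
K(m, B) = 10/9 - B³/9 + 8*m/9 (K(m, B) = -((-8*m + (B*B + 0)*B) - 10)/9 = -((-8*m + (B² + 0)*B) - 10)/9 = -((-8*m + B²*B) - 10)/9 = -((-8*m + B³) - 10)/9 = -((B³ - 8*m) - 10)/9 = -(-10 + B³ - 8*m)/9 = 10/9 - B³/9 + 8*m/9)
K(-3, 10) + (o(2)*Z(-1))*63 = (10/9 - ⅑*10³ + (8/9)*(-3)) + (2*(-1)²)*63 = (10/9 - ⅑*1000 - 8/3) + (2*1)*63 = (10/9 - 1000/9 - 8/3) + 2*63 = -338/3 + 126 = 40/3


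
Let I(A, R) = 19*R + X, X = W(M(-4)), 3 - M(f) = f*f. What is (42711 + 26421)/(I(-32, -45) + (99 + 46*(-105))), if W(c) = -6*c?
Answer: -5761/459 ≈ -12.551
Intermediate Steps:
M(f) = 3 - f² (M(f) = 3 - f*f = 3 - f²)
X = 78 (X = -6*(3 - 1*(-4)²) = -6*(3 - 1*16) = -6*(3 - 16) = -6*(-13) = 78)
I(A, R) = 78 + 19*R (I(A, R) = 19*R + 78 = 78 + 19*R)
(42711 + 26421)/(I(-32, -45) + (99 + 46*(-105))) = (42711 + 26421)/((78 + 19*(-45)) + (99 + 46*(-105))) = 69132/((78 - 855) + (99 - 4830)) = 69132/(-777 - 4731) = 69132/(-5508) = 69132*(-1/5508) = -5761/459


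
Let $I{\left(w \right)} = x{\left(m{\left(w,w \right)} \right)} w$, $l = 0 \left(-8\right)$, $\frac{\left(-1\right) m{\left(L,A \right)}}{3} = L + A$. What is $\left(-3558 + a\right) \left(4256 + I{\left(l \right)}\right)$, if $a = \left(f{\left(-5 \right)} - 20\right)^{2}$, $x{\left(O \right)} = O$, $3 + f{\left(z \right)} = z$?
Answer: $-11806144$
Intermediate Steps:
$m{\left(L,A \right)} = - 3 A - 3 L$ ($m{\left(L,A \right)} = - 3 \left(L + A\right) = - 3 \left(A + L\right) = - 3 A - 3 L$)
$f{\left(z \right)} = -3 + z$
$l = 0$
$a = 784$ ($a = \left(\left(-3 - 5\right) - 20\right)^{2} = \left(-8 - 20\right)^{2} = \left(-28\right)^{2} = 784$)
$I{\left(w \right)} = - 6 w^{2}$ ($I{\left(w \right)} = \left(- 3 w - 3 w\right) w = - 6 w w = - 6 w^{2}$)
$\left(-3558 + a\right) \left(4256 + I{\left(l \right)}\right) = \left(-3558 + 784\right) \left(4256 - 6 \cdot 0^{2}\right) = - 2774 \left(4256 - 0\right) = - 2774 \left(4256 + 0\right) = \left(-2774\right) 4256 = -11806144$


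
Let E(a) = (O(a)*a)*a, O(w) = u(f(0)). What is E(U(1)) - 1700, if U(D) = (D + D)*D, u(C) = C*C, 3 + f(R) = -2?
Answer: -1600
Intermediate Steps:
f(R) = -5 (f(R) = -3 - 2 = -5)
u(C) = C²
U(D) = 2*D² (U(D) = (2*D)*D = 2*D²)
O(w) = 25 (O(w) = (-5)² = 25)
E(a) = 25*a² (E(a) = (25*a)*a = 25*a²)
E(U(1)) - 1700 = 25*(2*1²)² - 1700 = 25*(2*1)² - 1700 = 25*2² - 1700 = 25*4 - 1700 = 100 - 1700 = -1600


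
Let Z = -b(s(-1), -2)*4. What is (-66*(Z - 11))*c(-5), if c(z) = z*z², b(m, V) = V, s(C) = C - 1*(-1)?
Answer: -24750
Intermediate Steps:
s(C) = 1 + C (s(C) = C + 1 = 1 + C)
c(z) = z³
Z = 8 (Z = -1*(-2)*4 = 2*4 = 8)
(-66*(Z - 11))*c(-5) = -66*(8 - 11)*(-5)³ = -66*(-3)*(-125) = 198*(-125) = -24750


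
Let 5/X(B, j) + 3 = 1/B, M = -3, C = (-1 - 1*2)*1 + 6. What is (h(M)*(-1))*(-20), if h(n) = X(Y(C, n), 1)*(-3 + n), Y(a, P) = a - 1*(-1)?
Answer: 2400/11 ≈ 218.18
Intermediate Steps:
C = 3 (C = (-1 - 2)*1 + 6 = -3*1 + 6 = -3 + 6 = 3)
Y(a, P) = 1 + a (Y(a, P) = a + 1 = 1 + a)
X(B, j) = 5/(-3 + 1/B)
h(n) = 60/11 - 20*n/11 (h(n) = (-5*(1 + 3)/(-1 + 3*(1 + 3)))*(-3 + n) = (-5*4/(-1 + 3*4))*(-3 + n) = (-5*4/(-1 + 12))*(-3 + n) = (-5*4/11)*(-3 + n) = (-5*4*1/11)*(-3 + n) = -20*(-3 + n)/11 = 60/11 - 20*n/11)
(h(M)*(-1))*(-20) = ((60/11 - 20/11*(-3))*(-1))*(-20) = ((60/11 + 60/11)*(-1))*(-20) = ((120/11)*(-1))*(-20) = -120/11*(-20) = 2400/11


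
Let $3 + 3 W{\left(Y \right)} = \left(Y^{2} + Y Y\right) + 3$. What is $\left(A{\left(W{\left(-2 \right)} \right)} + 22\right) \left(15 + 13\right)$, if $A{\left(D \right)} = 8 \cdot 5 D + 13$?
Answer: $\frac{11900}{3} \approx 3966.7$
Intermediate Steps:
$W{\left(Y \right)} = \frac{2 Y^{2}}{3}$ ($W{\left(Y \right)} = -1 + \frac{\left(Y^{2} + Y Y\right) + 3}{3} = -1 + \frac{\left(Y^{2} + Y^{2}\right) + 3}{3} = -1 + \frac{2 Y^{2} + 3}{3} = -1 + \frac{3 + 2 Y^{2}}{3} = -1 + \left(1 + \frac{2 Y^{2}}{3}\right) = \frac{2 Y^{2}}{3}$)
$A{\left(D \right)} = 13 + 40 D$ ($A{\left(D \right)} = 40 D + 13 = 13 + 40 D$)
$\left(A{\left(W{\left(-2 \right)} \right)} + 22\right) \left(15 + 13\right) = \left(\left(13 + 40 \frac{2 \left(-2\right)^{2}}{3}\right) + 22\right) \left(15 + 13\right) = \left(\left(13 + 40 \cdot \frac{2}{3} \cdot 4\right) + 22\right) 28 = \left(\left(13 + 40 \cdot \frac{8}{3}\right) + 22\right) 28 = \left(\left(13 + \frac{320}{3}\right) + 22\right) 28 = \left(\frac{359}{3} + 22\right) 28 = \frac{425}{3} \cdot 28 = \frac{11900}{3}$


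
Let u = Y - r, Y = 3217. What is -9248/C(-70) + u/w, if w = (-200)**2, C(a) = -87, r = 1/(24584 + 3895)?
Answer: 585717908553/5505940000 ≈ 106.38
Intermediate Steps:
r = 1/28479 ≈ 3.5114e-5
w = 40000
u = 91616942/28479 (u = 3217 - 1*1/28479 = 3217 - 1/28479 = 91616942/28479 ≈ 3217.0)
-9248/C(-70) + u/w = -9248/(-87) + (91616942/28479)/40000 = -9248*(-1/87) + (91616942/28479)*(1/40000) = 9248/87 + 45808471/569580000 = 585717908553/5505940000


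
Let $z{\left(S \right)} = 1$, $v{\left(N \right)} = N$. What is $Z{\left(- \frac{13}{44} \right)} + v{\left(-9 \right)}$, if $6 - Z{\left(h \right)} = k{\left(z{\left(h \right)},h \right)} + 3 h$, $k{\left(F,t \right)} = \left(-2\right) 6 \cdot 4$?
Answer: $\frac{2019}{44} \approx 45.886$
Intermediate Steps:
$k{\left(F,t \right)} = -48$ ($k{\left(F,t \right)} = \left(-12\right) 4 = -48$)
$Z{\left(h \right)} = 54 - 3 h$ ($Z{\left(h \right)} = 6 - \left(-48 + 3 h\right) = 54 - 3 h$)
$Z{\left(- \frac{13}{44} \right)} + v{\left(-9 \right)} = \left(54 - 3 \left(- \frac{13}{44}\right)\right) - 9 = \left(54 - 3 \left(\left(-13\right) \frac{1}{44}\right)\right) - 9 = \left(54 - - \frac{39}{44}\right) - 9 = \left(54 + \frac{39}{44}\right) - 9 = \frac{2415}{44} - 9 = \frac{2019}{44}$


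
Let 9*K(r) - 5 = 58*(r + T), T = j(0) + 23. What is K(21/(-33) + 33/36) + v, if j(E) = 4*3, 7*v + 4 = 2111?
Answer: 314177/594 ≈ 528.92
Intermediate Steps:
v = 301 (v = -4/7 + (⅐)*2111 = -4/7 + 2111/7 = 301)
j(E) = 12
T = 35 (T = 12 + 23 = 35)
K(r) = 2035/9 + 58*r/9 (K(r) = 5/9 + (58*(r + 35))/9 = 5/9 + (58*(35 + r))/9 = 5/9 + (2030 + 58*r)/9 = 5/9 + (2030/9 + 58*r/9) = 2035/9 + 58*r/9)
K(21/(-33) + 33/36) + v = (2035/9 + 58*(21/(-33) + 33/36)/9) + 301 = (2035/9 + 58*(21*(-1/33) + 33*(1/36))/9) + 301 = (2035/9 + 58*(-7/11 + 11/12)/9) + 301 = (2035/9 + (58/9)*(37/132)) + 301 = (2035/9 + 1073/594) + 301 = 135383/594 + 301 = 314177/594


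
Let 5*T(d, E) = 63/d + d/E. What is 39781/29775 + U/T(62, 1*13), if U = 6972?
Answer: 836778437803/138840825 ≈ 6026.9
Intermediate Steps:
T(d, E) = 63/(5*d) + d/(5*E) (T(d, E) = (63/d + d/E)/5 = 63/(5*d) + d/(5*E))
39781/29775 + U/T(62, 1*13) = 39781/29775 + 6972/((63/5)/62 + (⅕)*62/(1*13)) = 39781*(1/29775) + 6972/((63/5)*(1/62) + (⅕)*62/13) = 39781/29775 + 6972/(63/310 + (⅕)*62*(1/13)) = 39781/29775 + 6972/(63/310 + 62/65) = 39781/29775 + 6972/(4663/4030) = 39781/29775 + 6972*(4030/4663) = 39781/29775 + 28097160/4663 = 836778437803/138840825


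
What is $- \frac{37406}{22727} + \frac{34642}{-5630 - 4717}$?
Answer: $- \frac{1174348616}{235156269} \approx -4.9939$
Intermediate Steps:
$- \frac{37406}{22727} + \frac{34642}{-5630 - 4717} = \left(-37406\right) \frac{1}{22727} + \frac{34642}{-10347} = - \frac{37406}{22727} + 34642 \left(- \frac{1}{10347}\right) = - \frac{37406}{22727} - \frac{34642}{10347} = - \frac{1174348616}{235156269}$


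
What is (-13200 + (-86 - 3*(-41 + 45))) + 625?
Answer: -12673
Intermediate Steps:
(-13200 + (-86 - 3*(-41 + 45))) + 625 = (-13200 + (-86 - 3*4)) + 625 = (-13200 + (-86 - 12)) + 625 = (-13200 - 98) + 625 = -13298 + 625 = -12673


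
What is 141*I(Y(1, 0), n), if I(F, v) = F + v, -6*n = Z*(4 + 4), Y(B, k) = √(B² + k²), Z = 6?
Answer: -987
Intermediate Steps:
n = -8 (n = -(4 + 4) = -8 ≈ -8.0000)
141*I(Y(1, 0), n) = 141*(√(1² + 0²) - 8) = 141*(√(1 + 0) - 8) = 141*(√1 - 8) = 141*(1 - 8) = 141*(-7) = -987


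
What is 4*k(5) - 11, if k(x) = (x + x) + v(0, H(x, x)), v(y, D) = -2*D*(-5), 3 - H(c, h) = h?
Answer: -51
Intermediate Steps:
H(c, h) = 3 - h
v(y, D) = 10*D
k(x) = 30 - 8*x (k(x) = (x + x) + 10*(3 - x) = 2*x + (30 - 10*x) = 30 - 8*x)
4*k(5) - 11 = 4*(30 - 8*5) - 11 = 4*(30 - 40) - 11 = 4*(-10) - 11 = -40 - 11 = -51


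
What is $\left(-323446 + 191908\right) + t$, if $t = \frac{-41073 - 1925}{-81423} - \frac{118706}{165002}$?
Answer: $- \frac{883605027894895}{6717478923} \approx -1.3154 \cdot 10^{5}$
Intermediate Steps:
$t = - \frac{1285321321}{6717478923}$ ($t = \left(-42998\right) \left(- \frac{1}{81423}\right) - \frac{59353}{82501} = \frac{42998}{81423} - \frac{59353}{82501} = - \frac{1285321321}{6717478923} \approx -0.19134$)
$\left(-323446 + 191908\right) + t = \left(-323446 + 191908\right) - \frac{1285321321}{6717478923} = -131538 - \frac{1285321321}{6717478923} = - \frac{883605027894895}{6717478923}$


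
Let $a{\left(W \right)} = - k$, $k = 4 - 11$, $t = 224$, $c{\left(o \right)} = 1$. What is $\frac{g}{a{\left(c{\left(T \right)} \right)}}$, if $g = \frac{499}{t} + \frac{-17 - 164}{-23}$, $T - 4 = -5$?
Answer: $\frac{52021}{36064} \approx 1.4425$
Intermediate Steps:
$T = -1$ ($T = 4 - 5 = -1$)
$k = -7$
$a{\left(W \right)} = 7$ ($a{\left(W \right)} = \left(-1\right) \left(-7\right) = 7$)
$g = \frac{52021}{5152}$ ($g = \frac{499}{224} + \frac{-17 - 164}{-23} = 499 \cdot \frac{1}{224} - - \frac{181}{23} = \frac{499}{224} + \frac{181}{23} = \frac{52021}{5152} \approx 10.097$)
$\frac{g}{a{\left(c{\left(T \right)} \right)}} = \frac{52021}{5152 \cdot 7} = \frac{52021}{5152} \cdot \frac{1}{7} = \frac{52021}{36064}$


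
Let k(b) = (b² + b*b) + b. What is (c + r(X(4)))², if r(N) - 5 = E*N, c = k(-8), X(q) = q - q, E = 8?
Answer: 15625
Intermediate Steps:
X(q) = 0
k(b) = b + 2*b² (k(b) = (b² + b²) + b = 2*b² + b = b + 2*b²)
c = 120 (c = -8*(1 + 2*(-8)) = -8*(1 - 16) = -8*(-15) = 120)
r(N) = 5 + 8*N
(c + r(X(4)))² = (120 + (5 + 8*0))² = (120 + (5 + 0))² = (120 + 5)² = 125² = 15625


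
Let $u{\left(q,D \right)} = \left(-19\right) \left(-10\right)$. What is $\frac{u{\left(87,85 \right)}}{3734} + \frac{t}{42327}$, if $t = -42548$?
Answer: $- \frac{75416051}{79024509} \approx -0.95434$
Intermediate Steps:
$u{\left(q,D \right)} = 190$
$\frac{u{\left(87,85 \right)}}{3734} + \frac{t}{42327} = \frac{190}{3734} - \frac{42548}{42327} = 190 \cdot \frac{1}{3734} - \frac{42548}{42327} = \frac{95}{1867} - \frac{42548}{42327} = - \frac{75416051}{79024509}$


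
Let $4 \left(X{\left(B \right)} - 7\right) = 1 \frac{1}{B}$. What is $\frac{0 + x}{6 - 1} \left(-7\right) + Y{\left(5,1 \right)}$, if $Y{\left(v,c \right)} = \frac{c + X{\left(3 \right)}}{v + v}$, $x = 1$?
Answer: $- \frac{71}{120} \approx -0.59167$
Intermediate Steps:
$X{\left(B \right)} = 7 + \frac{1}{4 B}$ ($X{\left(B \right)} = 7 + \frac{1 \frac{1}{B}}{4} = 7 + \frac{1}{4 B}$)
$Y{\left(v,c \right)} = \frac{\frac{85}{12} + c}{2 v}$ ($Y{\left(v,c \right)} = \frac{c + \left(7 + \frac{1}{4 \cdot 3}\right)}{v + v} = \frac{c + \left(7 + \frac{1}{4} \cdot \frac{1}{3}\right)}{2 v} = \left(c + \left(7 + \frac{1}{12}\right)\right) \frac{1}{2 v} = \left(c + \frac{85}{12}\right) \frac{1}{2 v} = \left(\frac{85}{12} + c\right) \frac{1}{2 v} = \frac{\frac{85}{12} + c}{2 v}$)
$\frac{0 + x}{6 - 1} \left(-7\right) + Y{\left(5,1 \right)} = \frac{0 + 1}{6 - 1} \left(-7\right) + \frac{85 + 12 \cdot 1}{24 \cdot 5} = 1 \cdot \frac{1}{5} \left(-7\right) + \frac{1}{24} \cdot \frac{1}{5} \left(85 + 12\right) = 1 \cdot \frac{1}{5} \left(-7\right) + \frac{1}{24} \cdot \frac{1}{5} \cdot 97 = \frac{1}{5} \left(-7\right) + \frac{97}{120} = - \frac{7}{5} + \frac{97}{120} = - \frac{71}{120}$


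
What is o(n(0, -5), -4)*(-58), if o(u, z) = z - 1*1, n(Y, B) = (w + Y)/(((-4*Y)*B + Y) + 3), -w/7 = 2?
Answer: 290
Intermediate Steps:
w = -14 (w = -7*2 = -14)
n(Y, B) = (-14 + Y)/(3 + Y - 4*B*Y) (n(Y, B) = (-14 + Y)/(((-4*Y)*B + Y) + 3) = (-14 + Y)/((-4*B*Y + Y) + 3) = (-14 + Y)/((Y - 4*B*Y) + 3) = (-14 + Y)/(3 + Y - 4*B*Y))
o(u, z) = -1 + z (o(u, z) = z - 1 = -1 + z)
o(n(0, -5), -4)*(-58) = (-1 - 4)*(-58) = -5*(-58) = 290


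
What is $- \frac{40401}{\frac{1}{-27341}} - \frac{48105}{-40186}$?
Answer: $\frac{44389605983931}{40186} \approx 1.1046 \cdot 10^{9}$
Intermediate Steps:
$- \frac{40401}{\frac{1}{-27341}} - \frac{48105}{-40186} = - \frac{40401}{- \frac{1}{27341}} - - \frac{48105}{40186} = \left(-40401\right) \left(-27341\right) + \frac{48105}{40186} = 1104603741 + \frac{48105}{40186} = \frac{44389605983931}{40186}$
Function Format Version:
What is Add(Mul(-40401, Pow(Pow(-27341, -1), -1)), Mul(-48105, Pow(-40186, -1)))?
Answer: Rational(44389605983931, 40186) ≈ 1.1046e+9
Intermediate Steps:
Add(Mul(-40401, Pow(Pow(-27341, -1), -1)), Mul(-48105, Pow(-40186, -1))) = Add(Mul(-40401, Pow(Rational(-1, 27341), -1)), Mul(-48105, Rational(-1, 40186))) = Add(Mul(-40401, -27341), Rational(48105, 40186)) = Add(1104603741, Rational(48105, 40186)) = Rational(44389605983931, 40186)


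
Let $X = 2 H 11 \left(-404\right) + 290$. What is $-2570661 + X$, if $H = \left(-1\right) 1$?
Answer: $-2561483$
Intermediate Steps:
$H = -1$
$X = 9178$ ($X = 2 \left(-1\right) 11 \left(-404\right) + 290 = \left(-2\right) 11 \left(-404\right) + 290 = \left(-22\right) \left(-404\right) + 290 = 8888 + 290 = 9178$)
$-2570661 + X = -2570661 + 9178 = -2561483$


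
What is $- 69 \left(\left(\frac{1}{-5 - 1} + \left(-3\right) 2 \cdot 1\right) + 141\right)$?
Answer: $- \frac{18607}{2} \approx -9303.5$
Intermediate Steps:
$- 69 \left(\left(\frac{1}{-5 - 1} + \left(-3\right) 2 \cdot 1\right) + 141\right) = - 69 \left(\left(\frac{1}{-6} - 6\right) + 141\right) = - 69 \left(\left(- \frac{1}{6} - 6\right) + 141\right) = - 69 \left(- \frac{37}{6} + 141\right) = \left(-69\right) \frac{809}{6} = - \frac{18607}{2}$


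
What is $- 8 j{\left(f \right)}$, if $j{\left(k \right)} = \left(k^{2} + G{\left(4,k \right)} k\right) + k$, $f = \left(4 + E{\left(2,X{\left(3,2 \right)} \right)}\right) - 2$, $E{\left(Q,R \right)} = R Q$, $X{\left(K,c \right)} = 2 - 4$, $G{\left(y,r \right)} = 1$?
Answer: $0$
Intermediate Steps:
$X{\left(K,c \right)} = -2$
$E{\left(Q,R \right)} = Q R$
$f = -2$ ($f = \left(4 + 2 \left(-2\right)\right) - 2 = \left(4 - 4\right) - 2 = 0 - 2 = -2$)
$j{\left(k \right)} = k^{2} + 2 k$ ($j{\left(k \right)} = \left(k^{2} + 1 k\right) + k = \left(k^{2} + k\right) + k = \left(k + k^{2}\right) + k = k^{2} + 2 k$)
$- 8 j{\left(f \right)} = - 8 \left(- 2 \left(2 - 2\right)\right) = - 8 \left(\left(-2\right) 0\right) = \left(-8\right) 0 = 0$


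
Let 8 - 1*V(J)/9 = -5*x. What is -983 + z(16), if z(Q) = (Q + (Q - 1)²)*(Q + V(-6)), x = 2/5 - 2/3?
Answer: 17333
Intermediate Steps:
x = -4/15 (x = 2*(⅕) - 2*⅓ = ⅖ - ⅔ = -4/15 ≈ -0.26667)
V(J) = 60 (V(J) = 72 - (-45)*(-4)/15 = 72 - 9*4/3 = 72 - 12 = 60)
z(Q) = (60 + Q)*(Q + (-1 + Q)²) (z(Q) = (Q + (Q - 1)²)*(Q + 60) = (Q + (-1 + Q)²)*(60 + Q) = (60 + Q)*(Q + (-1 + Q)²))
-983 + z(16) = -983 + (60 + 16³ - 59*16 + 59*16²) = -983 + (60 + 4096 - 944 + 59*256) = -983 + (60 + 4096 - 944 + 15104) = -983 + 18316 = 17333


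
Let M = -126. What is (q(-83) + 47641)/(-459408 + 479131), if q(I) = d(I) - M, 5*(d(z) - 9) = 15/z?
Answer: 3965405/1637009 ≈ 2.4223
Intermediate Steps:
d(z) = 9 + 3/z (d(z) = 9 + (15/z)/5 = 9 + 3/z)
q(I) = 135 + 3/I (q(I) = (9 + 3/I) - 1*(-126) = (9 + 3/I) + 126 = 135 + 3/I)
(q(-83) + 47641)/(-459408 + 479131) = ((135 + 3/(-83)) + 47641)/(-459408 + 479131) = ((135 + 3*(-1/83)) + 47641)/19723 = ((135 - 3/83) + 47641)*(1/19723) = (11202/83 + 47641)*(1/19723) = (3965405/83)*(1/19723) = 3965405/1637009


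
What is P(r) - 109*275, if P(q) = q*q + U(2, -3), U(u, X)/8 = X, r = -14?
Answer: -29803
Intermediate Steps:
U(u, X) = 8*X
P(q) = -24 + q² (P(q) = q*q + 8*(-3) = q² - 24 = -24 + q²)
P(r) - 109*275 = (-24 + (-14)²) - 109*275 = (-24 + 196) - 29975 = 172 - 29975 = -29803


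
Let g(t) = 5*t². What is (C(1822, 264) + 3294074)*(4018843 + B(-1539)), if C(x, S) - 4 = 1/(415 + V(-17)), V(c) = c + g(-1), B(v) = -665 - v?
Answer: 410479101722915/31 ≈ 1.3241e+13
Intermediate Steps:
V(c) = 5 + c (V(c) = c + 5*(-1)² = c + 5*1 = c + 5 = 5 + c)
C(x, S) = 1613/403 (C(x, S) = 4 + 1/(415 + (5 - 17)) = 4 + 1/(415 - 12) = 4 + 1/403 = 1613/403)
(C(1822, 264) + 3294074)*(4018843 + B(-1539)) = (1613/403 + 3294074)*(4018843 + (-665 - 1*(-1539))) = 1327513435*(4018843 + (-665 + 1539))/403 = 1327513435*(4018843 + 874)/403 = (1327513435/403)*4019717 = 410479101722915/31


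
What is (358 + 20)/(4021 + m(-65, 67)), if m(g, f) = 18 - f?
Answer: 63/662 ≈ 0.095166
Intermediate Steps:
(358 + 20)/(4021 + m(-65, 67)) = (358 + 20)/(4021 + (18 - 1*67)) = 378/(4021 + (18 - 67)) = 378/(4021 - 49) = 378/3972 = 378*(1/3972) = 63/662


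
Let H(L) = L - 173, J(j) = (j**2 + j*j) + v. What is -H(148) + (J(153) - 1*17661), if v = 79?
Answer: 29261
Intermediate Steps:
J(j) = 79 + 2*j**2 (J(j) = (j**2 + j*j) + 79 = (j**2 + j**2) + 79 = 2*j**2 + 79 = 79 + 2*j**2)
H(L) = -173 + L
-H(148) + (J(153) - 1*17661) = -(-173 + 148) + ((79 + 2*153**2) - 1*17661) = -1*(-25) + ((79 + 2*23409) - 17661) = 25 + ((79 + 46818) - 17661) = 25 + (46897 - 17661) = 25 + 29236 = 29261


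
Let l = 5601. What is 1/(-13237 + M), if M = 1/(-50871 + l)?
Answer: -45270/599238991 ≈ -7.5546e-5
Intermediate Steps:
M = -1/45270 (M = 1/(-50871 + 5601) = 1/(-45270) = -1/45270 ≈ -2.2090e-5)
1/(-13237 + M) = 1/(-13237 - 1/45270) = 1/(-599238991/45270) = -45270/599238991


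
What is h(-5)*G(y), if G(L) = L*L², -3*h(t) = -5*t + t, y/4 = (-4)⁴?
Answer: -21474836480/3 ≈ -7.1583e+9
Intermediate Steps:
y = 1024 (y = 4*(-4)⁴ = 4*256 = 1024)
h(t) = 4*t/3 (h(t) = -(-5*t + t)/3 = -(-4)*t/3 = 4*t/3)
G(L) = L³
h(-5)*G(y) = ((4/3)*(-5))*1024³ = -20/3*1073741824 = -21474836480/3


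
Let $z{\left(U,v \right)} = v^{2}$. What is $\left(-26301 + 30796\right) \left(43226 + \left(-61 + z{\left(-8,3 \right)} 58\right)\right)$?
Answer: $196373065$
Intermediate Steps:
$\left(-26301 + 30796\right) \left(43226 + \left(-61 + z{\left(-8,3 \right)} 58\right)\right) = \left(-26301 + 30796\right) \left(43226 - \left(61 - 3^{2} \cdot 58\right)\right) = 4495 \left(43226 + \left(-61 + 9 \cdot 58\right)\right) = 4495 \left(43226 + \left(-61 + 522\right)\right) = 4495 \left(43226 + 461\right) = 4495 \cdot 43687 = 196373065$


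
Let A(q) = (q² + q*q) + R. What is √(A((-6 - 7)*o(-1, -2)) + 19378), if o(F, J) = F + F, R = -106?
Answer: 4*√1289 ≈ 143.61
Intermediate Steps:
o(F, J) = 2*F
A(q) = -106 + 2*q² (A(q) = (q² + q*q) - 106 = (q² + q²) - 106 = 2*q² - 106 = -106 + 2*q²)
√(A((-6 - 7)*o(-1, -2)) + 19378) = √((-106 + 2*((-6 - 7)*(2*(-1)))²) + 19378) = √((-106 + 2*(-13*(-2))²) + 19378) = √((-106 + 2*26²) + 19378) = √((-106 + 2*676) + 19378) = √((-106 + 1352) + 19378) = √(1246 + 19378) = √20624 = 4*√1289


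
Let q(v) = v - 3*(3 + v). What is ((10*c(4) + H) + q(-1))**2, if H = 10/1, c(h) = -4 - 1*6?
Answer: 9409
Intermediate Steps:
q(v) = -9 - 2*v (q(v) = v - (9 + 3*v) = v + (-9 - 3*v) = -9 - 2*v)
c(h) = -10 (c(h) = -4 - 6 = -10)
H = 10 (H = 10*1 = 10)
((10*c(4) + H) + q(-1))**2 = ((10*(-10) + 10) + (-9 - 2*(-1)))**2 = ((-100 + 10) + (-9 + 2))**2 = (-90 - 7)**2 = (-97)**2 = 9409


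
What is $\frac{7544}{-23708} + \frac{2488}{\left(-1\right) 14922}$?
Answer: $- \frac{21444634}{44221347} \approx -0.48494$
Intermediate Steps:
$\frac{7544}{-23708} + \frac{2488}{\left(-1\right) 14922} = 7544 \left(- \frac{1}{23708}\right) + \frac{2488}{-14922} = - \frac{1886}{5927} + 2488 \left(- \frac{1}{14922}\right) = - \frac{1886}{5927} - \frac{1244}{7461} = - \frac{21444634}{44221347}$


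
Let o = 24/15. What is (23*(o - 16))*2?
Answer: -3312/5 ≈ -662.40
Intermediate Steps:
o = 8/5 (o = 24*(1/15) = 8/5 ≈ 1.6000)
(23*(o - 16))*2 = (23*(8/5 - 16))*2 = (23*(-72/5))*2 = -1656/5*2 = -3312/5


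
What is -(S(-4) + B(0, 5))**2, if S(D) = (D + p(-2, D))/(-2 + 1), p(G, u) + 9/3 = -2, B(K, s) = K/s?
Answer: -81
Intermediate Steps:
p(G, u) = -5 (p(G, u) = -3 - 2 = -5)
S(D) = 5 - D (S(D) = (D - 5)/(-2 + 1) = (-5 + D)/(-1) = (-5 + D)*(-1) = 5 - D)
-(S(-4) + B(0, 5))**2 = -((5 - 1*(-4)) + 0/5)**2 = -((5 + 4) + 0*(1/5))**2 = -(9 + 0)**2 = -1*9**2 = -1*81 = -81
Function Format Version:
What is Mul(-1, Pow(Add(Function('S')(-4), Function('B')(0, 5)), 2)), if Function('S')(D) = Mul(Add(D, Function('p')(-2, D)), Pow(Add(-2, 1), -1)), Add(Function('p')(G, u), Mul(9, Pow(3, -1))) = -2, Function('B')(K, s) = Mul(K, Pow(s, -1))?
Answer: -81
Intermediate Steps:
Function('p')(G, u) = -5 (Function('p')(G, u) = Add(-3, -2) = -5)
Function('S')(D) = Add(5, Mul(-1, D)) (Function('S')(D) = Mul(Add(D, -5), Pow(Add(-2, 1), -1)) = Mul(Add(-5, D), Pow(-1, -1)) = Mul(Add(-5, D), -1) = Add(5, Mul(-1, D)))
Mul(-1, Pow(Add(Function('S')(-4), Function('B')(0, 5)), 2)) = Mul(-1, Pow(Add(Add(5, Mul(-1, -4)), Mul(0, Pow(5, -1))), 2)) = Mul(-1, Pow(Add(Add(5, 4), Mul(0, Rational(1, 5))), 2)) = Mul(-1, Pow(Add(9, 0), 2)) = Mul(-1, Pow(9, 2)) = Mul(-1, 81) = -81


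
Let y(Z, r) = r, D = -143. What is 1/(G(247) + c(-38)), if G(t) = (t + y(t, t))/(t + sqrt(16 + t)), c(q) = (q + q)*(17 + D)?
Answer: 15311203/146650834886 + 13*sqrt(263)/146650834886 ≈ 0.00010441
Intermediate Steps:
c(q) = -252*q (c(q) = (q + q)*(17 - 143) = (2*q)*(-126) = -252*q)
G(t) = 2*t/(t + sqrt(16 + t)) (G(t) = (t + t)/(t + sqrt(16 + t)) = (2*t)/(t + sqrt(16 + t)) = 2*t/(t + sqrt(16 + t)))
1/(G(247) + c(-38)) = 1/(2*247/(247 + sqrt(16 + 247)) - 252*(-38)) = 1/(2*247/(247 + sqrt(263)) + 9576) = 1/(494/(247 + sqrt(263)) + 9576) = 1/(9576 + 494/(247 + sqrt(263)))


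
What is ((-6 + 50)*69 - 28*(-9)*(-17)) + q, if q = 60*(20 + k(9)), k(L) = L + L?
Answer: 1032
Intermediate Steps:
k(L) = 2*L
q = 2280 (q = 60*(20 + 2*9) = 60*(20 + 18) = 60*38 = 2280)
((-6 + 50)*69 - 28*(-9)*(-17)) + q = ((-6 + 50)*69 - 28*(-9)*(-17)) + 2280 = (44*69 + 252*(-17)) + 2280 = (3036 - 4284) + 2280 = -1248 + 2280 = 1032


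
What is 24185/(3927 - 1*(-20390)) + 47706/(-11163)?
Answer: -296696549/90483557 ≈ -3.2790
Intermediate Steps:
24185/(3927 - 1*(-20390)) + 47706/(-11163) = 24185/(3927 + 20390) + 47706*(-1/11163) = 24185/24317 - 15902/3721 = -296696549/90483557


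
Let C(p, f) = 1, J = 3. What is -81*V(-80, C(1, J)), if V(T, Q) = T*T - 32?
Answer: -515808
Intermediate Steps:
V(T, Q) = -32 + T**2 (V(T, Q) = T**2 - 32 = -32 + T**2)
-81*V(-80, C(1, J)) = -81*(-32 + (-80)**2) = -81*(-32 + 6400) = -81*6368 = -515808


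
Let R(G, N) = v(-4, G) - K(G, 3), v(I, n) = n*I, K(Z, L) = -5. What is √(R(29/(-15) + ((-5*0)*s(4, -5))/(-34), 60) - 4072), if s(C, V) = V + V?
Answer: I*√913335/15 ≈ 63.712*I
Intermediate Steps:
s(C, V) = 2*V
v(I, n) = I*n
R(G, N) = 5 - 4*G (R(G, N) = -4*G - 1*(-5) = -4*G + 5 = 5 - 4*G)
√(R(29/(-15) + ((-5*0)*s(4, -5))/(-34), 60) - 4072) = √((5 - 4*(29/(-15) + ((-5*0)*(2*(-5)))/(-34))) - 4072) = √((5 - 4*(29*(-1/15) + (0*(-10))*(-1/34))) - 4072) = √((5 - 4*(-29/15 + 0*(-1/34))) - 4072) = √((5 - 4*(-29/15 + 0)) - 4072) = √((5 - 4*(-29/15)) - 4072) = √((5 + 116/15) - 4072) = √(191/15 - 4072) = √(-60889/15) = I*√913335/15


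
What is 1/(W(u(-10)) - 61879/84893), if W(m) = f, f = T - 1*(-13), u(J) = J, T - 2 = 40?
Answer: 84893/4607236 ≈ 0.018426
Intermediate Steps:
T = 42 (T = 2 + 40 = 42)
f = 55 (f = 42 - 1*(-13) = 42 + 13 = 55)
W(m) = 55
1/(W(u(-10)) - 61879/84893) = 1/(55 - 61879/84893) = 1/(4607236/84893) = 84893/4607236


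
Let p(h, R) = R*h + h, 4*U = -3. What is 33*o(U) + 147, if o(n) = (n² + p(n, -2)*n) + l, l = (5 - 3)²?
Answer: 279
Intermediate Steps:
U = -¾ (U = (¼)*(-3) = -¾ ≈ -0.75000)
p(h, R) = h + R*h
l = 4 (l = 2² = 4)
o(n) = 4 (o(n) = (n² + (n*(1 - 2))*n) + 4 = (n² + (n*(-1))*n) + 4 = (n² + (-n)*n) + 4 = (n² - n²) + 4 = 0 + 4 = 4)
33*o(U) + 147 = 33*4 + 147 = 132 + 147 = 279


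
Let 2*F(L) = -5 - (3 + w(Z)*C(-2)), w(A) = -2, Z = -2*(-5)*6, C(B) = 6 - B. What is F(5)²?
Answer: 16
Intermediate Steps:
Z = 60 (Z = 10*6 = 60)
F(L) = 4 (F(L) = (-5 - (3 - 2*(6 - 1*(-2))))/2 = (-5 - (3 - 2*(6 + 2)))/2 = (-5 - (3 - 2*8))/2 = (-5 - (3 - 16))/2 = (-5 - 1*(-13))/2 = (-5 + 13)/2 = (½)*8 = 4)
F(5)² = 4² = 16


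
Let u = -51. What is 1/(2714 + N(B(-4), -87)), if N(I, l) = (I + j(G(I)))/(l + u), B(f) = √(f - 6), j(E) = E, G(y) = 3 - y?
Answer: 46/124843 ≈ 0.00036846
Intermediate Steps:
B(f) = √(-6 + f)
N(I, l) = 3/(-51 + l) (N(I, l) = (I + (3 - I))/(l - 51) = 3/(-51 + l))
1/(2714 + N(B(-4), -87)) = 1/(2714 + 3/(-51 - 87)) = 1/(2714 + 3/(-138)) = 1/(2714 + 3*(-1/138)) = 1/(2714 - 1/46) = 1/(124843/46) = 46/124843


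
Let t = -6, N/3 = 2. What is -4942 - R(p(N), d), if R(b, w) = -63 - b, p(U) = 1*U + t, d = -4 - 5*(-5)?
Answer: -4879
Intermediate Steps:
N = 6 (N = 3*2 = 6)
d = 21 (d = -4 + 25 = 21)
p(U) = -6 + U (p(U) = 1*U - 6 = U - 6 = -6 + U)
-4942 - R(p(N), d) = -4942 - (-63 - (-6 + 6)) = -4942 - (-63 - 1*0) = -4942 - (-63 + 0) = -4942 - 1*(-63) = -4942 + 63 = -4879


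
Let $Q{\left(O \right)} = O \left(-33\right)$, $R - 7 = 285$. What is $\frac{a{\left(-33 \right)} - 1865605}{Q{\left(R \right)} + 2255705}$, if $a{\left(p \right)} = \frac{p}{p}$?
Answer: $- \frac{1865604}{2246069} \approx -0.83061$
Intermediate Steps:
$R = 292$ ($R = 7 + 285 = 292$)
$Q{\left(O \right)} = - 33 O$
$a{\left(p \right)} = 1$
$\frac{a{\left(-33 \right)} - 1865605}{Q{\left(R \right)} + 2255705} = \frac{1 - 1865605}{\left(-33\right) 292 + 2255705} = - \frac{1865604}{-9636 + 2255705} = - \frac{1865604}{2246069}$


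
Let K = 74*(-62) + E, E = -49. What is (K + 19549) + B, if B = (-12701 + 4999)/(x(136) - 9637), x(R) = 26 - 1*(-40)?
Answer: 142730454/9571 ≈ 14913.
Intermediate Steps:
x(R) = 66 (x(R) = 26 + 40 = 66)
B = 7702/9571 (B = (-12701 + 4999)/(66 - 9637) = -7702/(-9571) = -7702*(-1/9571) = 7702/9571 ≈ 0.80472)
K = -4637 (K = 74*(-62) - 49 = -4588 - 49 = -4637)
(K + 19549) + B = (-4637 + 19549) + 7702/9571 = 14912 + 7702/9571 = 142730454/9571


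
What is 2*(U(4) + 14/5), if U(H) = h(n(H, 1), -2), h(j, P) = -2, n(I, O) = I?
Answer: 8/5 ≈ 1.6000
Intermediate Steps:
U(H) = -2
2*(U(4) + 14/5) = 2*(-2 + 14/5) = 2*(4/5) = 8/5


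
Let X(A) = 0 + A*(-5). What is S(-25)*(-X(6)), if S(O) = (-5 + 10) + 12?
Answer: 510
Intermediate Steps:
S(O) = 17 (S(O) = 5 + 12 = 17)
X(A) = -5*A (X(A) = 0 - 5*A = -5*A)
S(-25)*(-X(6)) = 17*(-(-5)*6) = 17*(-1*(-30)) = 17*30 = 510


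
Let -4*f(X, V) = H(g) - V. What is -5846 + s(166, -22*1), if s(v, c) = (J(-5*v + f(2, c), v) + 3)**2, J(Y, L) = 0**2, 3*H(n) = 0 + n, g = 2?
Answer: -5837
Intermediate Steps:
H(n) = n/3 (H(n) = (0 + n)/3 = n/3)
f(X, V) = -1/6 + V/4 (f(X, V) = -((1/3)*2 - V)/4 = -(2/3 - V)/4 = -1/6 + V/4)
J(Y, L) = 0
s(v, c) = 9 (s(v, c) = (0 + 3)**2 = 3**2 = 9)
-5846 + s(166, -22*1) = -5846 + 9 = -5837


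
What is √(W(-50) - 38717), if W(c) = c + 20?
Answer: I*√38747 ≈ 196.84*I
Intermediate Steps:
W(c) = 20 + c
√(W(-50) - 38717) = √((20 - 50) - 38717) = √(-30 - 38717) = √(-38747) = I*√38747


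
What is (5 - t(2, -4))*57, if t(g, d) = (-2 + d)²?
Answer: -1767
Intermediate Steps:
(5 - t(2, -4))*57 = (5 - (-2 - 4)²)*57 = (5 - 1*(-6)²)*57 = (5 - 1*36)*57 = (5 - 36)*57 = -31*57 = -1767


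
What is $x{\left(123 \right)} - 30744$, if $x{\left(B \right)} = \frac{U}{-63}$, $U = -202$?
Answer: $- \frac{1936670}{63} \approx -30741.0$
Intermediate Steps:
$x{\left(B \right)} = \frac{202}{63}$ ($x{\left(B \right)} = - \frac{202}{-63} = \left(-202\right) \left(- \frac{1}{63}\right) = \frac{202}{63}$)
$x{\left(123 \right)} - 30744 = \frac{202}{63} - 30744 = - \frac{1936670}{63}$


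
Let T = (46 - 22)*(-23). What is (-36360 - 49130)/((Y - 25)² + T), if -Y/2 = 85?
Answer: -85490/37473 ≈ -2.2814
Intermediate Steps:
Y = -170 (Y = -2*85 = -170)
T = -552 (T = 24*(-23) = -552)
(-36360 - 49130)/((Y - 25)² + T) = (-36360 - 49130)/((-170 - 25)² - 552) = -85490/((-195)² - 552) = -85490/(38025 - 552) = -85490/37473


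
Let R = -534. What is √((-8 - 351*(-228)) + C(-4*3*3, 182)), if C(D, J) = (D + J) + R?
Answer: 12*√553 ≈ 282.19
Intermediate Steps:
C(D, J) = -534 + D + J (C(D, J) = (D + J) - 534 = -534 + D + J)
√((-8 - 351*(-228)) + C(-4*3*3, 182)) = √((-8 - 351*(-228)) + (-534 - 4*3*3 + 182)) = √((-8 + 80028) + (-534 - 12*3 + 182)) = √(80020 + (-534 - 36 + 182)) = √(80020 - 388) = √79632 = 12*√553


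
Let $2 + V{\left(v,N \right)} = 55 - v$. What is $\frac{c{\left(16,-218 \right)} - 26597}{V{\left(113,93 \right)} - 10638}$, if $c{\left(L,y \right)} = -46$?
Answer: $\frac{8881}{3566} \approx 2.4905$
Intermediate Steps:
$V{\left(v,N \right)} = 53 - v$ ($V{\left(v,N \right)} = -2 - \left(-55 + v\right) = 53 - v$)
$\frac{c{\left(16,-218 \right)} - 26597}{V{\left(113,93 \right)} - 10638} = \frac{-46 - 26597}{\left(53 - 113\right) - 10638} = - \frac{26643}{\left(53 - 113\right) - 10638} = - \frac{26643}{-60 - 10638} = - \frac{26643}{-10698} = \left(-26643\right) \left(- \frac{1}{10698}\right) = \frac{8881}{3566}$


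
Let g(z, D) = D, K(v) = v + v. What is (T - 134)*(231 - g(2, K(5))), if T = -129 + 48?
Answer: -47515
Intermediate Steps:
K(v) = 2*v
T = -81
(T - 134)*(231 - g(2, K(5))) = (-81 - 134)*(231 - 2*5) = -215*(231 - 1*10) = -215*(231 - 10) = -215*221 = -47515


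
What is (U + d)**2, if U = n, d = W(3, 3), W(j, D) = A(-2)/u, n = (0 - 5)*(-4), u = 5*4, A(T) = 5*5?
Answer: 7225/16 ≈ 451.56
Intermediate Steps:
A(T) = 25
u = 20
n = 20 (n = -5*(-4) = 20)
W(j, D) = 5/4 (W(j, D) = 25/20 = 25*(1/20) = 5/4)
d = 5/4 ≈ 1.2500
U = 20
(U + d)**2 = (20 + 5/4)**2 = (85/4)**2 = 7225/16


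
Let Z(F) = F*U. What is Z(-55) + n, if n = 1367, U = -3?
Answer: 1532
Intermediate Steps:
Z(F) = -3*F (Z(F) = F*(-3) = -3*F)
Z(-55) + n = -3*(-55) + 1367 = 165 + 1367 = 1532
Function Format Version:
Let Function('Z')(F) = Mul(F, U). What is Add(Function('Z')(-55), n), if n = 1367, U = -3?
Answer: 1532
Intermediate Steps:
Function('Z')(F) = Mul(-3, F) (Function('Z')(F) = Mul(F, -3) = Mul(-3, F))
Add(Function('Z')(-55), n) = Add(Mul(-3, -55), 1367) = Add(165, 1367) = 1532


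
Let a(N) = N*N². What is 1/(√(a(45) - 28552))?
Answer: √1277/8939 ≈ 0.0039977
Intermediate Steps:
a(N) = N³
1/(√(a(45) - 28552)) = 1/(√(45³ - 28552)) = 1/(√(91125 - 28552)) = 1/(√62573) = 1/(7*√1277) = √1277/8939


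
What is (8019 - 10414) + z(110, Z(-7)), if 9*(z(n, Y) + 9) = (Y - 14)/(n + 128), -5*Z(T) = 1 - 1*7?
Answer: -12873452/5355 ≈ -2404.0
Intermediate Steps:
Z(T) = 6/5 (Z(T) = -(1 - 1*7)/5 = -(1 - 7)/5 = -⅕*(-6) = 6/5)
z(n, Y) = -9 + (-14 + Y)/(9*(128 + n)) (z(n, Y) = -9 + ((Y - 14)/(n + 128))/9 = -9 + ((-14 + Y)/(128 + n))/9 = -9 + (-14 + Y)/(9*(128 + n)))
(8019 - 10414) + z(110, Z(-7)) = (8019 - 10414) + (-10382 + 6/5 - 81*110)/(9*(128 + 110)) = -2395 + (⅑)*(-10382 + 6/5 - 8910)/238 = -2395 + (⅑)*(1/238)*(-96454/5) = -2395 - 48227/5355 = -12873452/5355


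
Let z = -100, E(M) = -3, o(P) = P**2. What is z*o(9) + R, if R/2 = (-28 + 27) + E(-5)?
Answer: -8108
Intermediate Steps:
R = -8 (R = 2*((-28 + 27) - 3) = 2*(-1 - 3) = 2*(-4) = -8)
z*o(9) + R = -100*9**2 - 8 = -100*81 - 8 = -8100 - 8 = -8108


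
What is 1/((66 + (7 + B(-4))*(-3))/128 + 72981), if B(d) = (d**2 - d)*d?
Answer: 128/9341853 ≈ 1.3702e-5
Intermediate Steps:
B(d) = d*(d**2 - d)
1/((66 + (7 + B(-4))*(-3))/128 + 72981) = 1/((66 + (7 + (-4)**2*(-1 - 4))*(-3))/128 + 72981) = 1/((66 + (7 + 16*(-5))*(-3))/128 + 72981) = 1/((66 + (7 - 80)*(-3))/128 + 72981) = 1/((66 - 73*(-3))/128 + 72981) = 1/((66 + 219)/128 + 72981) = 1/((1/128)*285 + 72981) = 1/(285/128 + 72981) = 1/(9341853/128) = 128/9341853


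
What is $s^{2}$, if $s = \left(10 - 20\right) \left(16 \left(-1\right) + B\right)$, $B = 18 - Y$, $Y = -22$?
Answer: $57600$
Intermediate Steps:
$B = 40$ ($B = 18 - -22 = 18 + 22 = 40$)
$s = -240$ ($s = \left(10 - 20\right) \left(16 \left(-1\right) + 40\right) = - 10 \left(-16 + 40\right) = \left(-10\right) 24 = -240$)
$s^{2} = \left(-240\right)^{2} = 57600$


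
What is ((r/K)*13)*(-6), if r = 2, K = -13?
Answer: 12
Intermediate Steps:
((r/K)*13)*(-6) = ((2/(-13))*13)*(-6) = ((2*(-1/13))*13)*(-6) = -2/13*13*(-6) = -2*(-6) = 12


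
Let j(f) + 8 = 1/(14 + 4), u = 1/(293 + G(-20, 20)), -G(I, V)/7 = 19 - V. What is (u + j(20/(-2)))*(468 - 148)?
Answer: -114352/45 ≈ -2541.2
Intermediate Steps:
G(I, V) = -133 + 7*V (G(I, V) = -7*(19 - V) = -133 + 7*V)
u = 1/300 (u = 1/(293 + (-133 + 7*20)) = 1/(293 + (-133 + 140)) = 1/(293 + 7) = 1/300 ≈ 0.0033333)
j(f) = -143/18 (j(f) = -8 + 1/(14 + 4) = -8 + 1/18 = -143/18)
(u + j(20/(-2)))*(468 - 148) = (1/300 - 143/18)*(468 - 148) = -7147/900*320 = -114352/45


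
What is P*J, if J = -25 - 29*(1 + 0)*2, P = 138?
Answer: -11454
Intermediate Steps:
J = -83 (J = -25 - 29*2 = -25 - 58 = -83)
P*J = 138*(-83) = -11454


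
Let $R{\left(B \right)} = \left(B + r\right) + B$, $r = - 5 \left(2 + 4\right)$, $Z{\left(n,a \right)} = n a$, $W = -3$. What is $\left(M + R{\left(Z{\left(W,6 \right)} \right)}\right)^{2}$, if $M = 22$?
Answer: $1936$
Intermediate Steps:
$Z{\left(n,a \right)} = a n$
$r = -30$ ($r = \left(-5\right) 6 = -30$)
$R{\left(B \right)} = -30 + 2 B$ ($R{\left(B \right)} = \left(B - 30\right) + B = \left(-30 + B\right) + B = -30 + 2 B$)
$\left(M + R{\left(Z{\left(W,6 \right)} \right)}\right)^{2} = \left(22 + \left(-30 + 2 \cdot 6 \left(-3\right)\right)\right)^{2} = \left(22 + \left(-30 + 2 \left(-18\right)\right)\right)^{2} = \left(22 - 66\right)^{2} = \left(-44\right)^{2} = 1936$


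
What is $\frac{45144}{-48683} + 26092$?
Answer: $\frac{1270191692}{48683} \approx 26091.0$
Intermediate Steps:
$\frac{45144}{-48683} + 26092 = 45144 \left(- \frac{1}{48683}\right) + 26092 = - \frac{45144}{48683} + 26092 = \frac{1270191692}{48683}$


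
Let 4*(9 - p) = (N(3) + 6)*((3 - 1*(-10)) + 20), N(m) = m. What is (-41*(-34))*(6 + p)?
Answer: -165189/2 ≈ -82595.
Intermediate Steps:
p = -261/4 (p = 9 - (3 + 6)*((3 - 1*(-10)) + 20)/4 = 9 - 9*((3 + 10) + 20)/4 = 9 - 9*(13 + 20)/4 = 9 - 9*33/4 = 9 - ¼*297 = 9 - 297/4 = -261/4 ≈ -65.250)
(-41*(-34))*(6 + p) = (-41*(-34))*(6 - 261/4) = 1394*(-237/4) = -165189/2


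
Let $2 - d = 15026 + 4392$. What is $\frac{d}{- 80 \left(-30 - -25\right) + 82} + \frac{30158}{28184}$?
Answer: $- \frac{133171097}{3396172} \approx -39.212$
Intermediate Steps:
$d = -19416$ ($d = 2 - \left(15026 + 4392\right) = 2 - 19418 = -19416$)
$\frac{d}{- 80 \left(-30 - -25\right) + 82} + \frac{30158}{28184} = - \frac{19416}{- 80 \left(-30 - -25\right) + 82} + \frac{30158}{28184} = - \frac{19416}{- 80 \left(-30 + 25\right) + 82} + 30158 \cdot \frac{1}{28184} = - \frac{19416}{\left(-80\right) \left(-5\right) + 82} + \frac{15079}{14092} = - \frac{19416}{400 + 82} + \frac{15079}{14092} = - \frac{19416}{482} + \frac{15079}{14092} = \left(-19416\right) \frac{1}{482} + \frac{15079}{14092} = - \frac{9708}{241} + \frac{15079}{14092} = - \frac{133171097}{3396172}$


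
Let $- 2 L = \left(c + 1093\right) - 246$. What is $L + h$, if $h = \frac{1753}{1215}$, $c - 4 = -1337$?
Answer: $\frac{296998}{1215} \approx 244.44$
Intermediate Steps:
$c = -1333$ ($c = 4 - 1337 = -1333$)
$L = 243$ ($L = - \frac{\left(-1333 + 1093\right) - 246}{2} = - \frac{-240 - 246}{2} = \left(- \frac{1}{2}\right) \left(-486\right) = 243$)
$h = \frac{1753}{1215}$ ($h = 1753 \cdot \frac{1}{1215} = \frac{1753}{1215} \approx 1.4428$)
$L + h = 243 + \frac{1753}{1215} = \frac{296998}{1215}$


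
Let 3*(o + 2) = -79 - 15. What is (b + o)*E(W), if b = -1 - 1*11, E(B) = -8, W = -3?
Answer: 1088/3 ≈ 362.67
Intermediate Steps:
b = -12 (b = -1 - 11 = -12)
o = -100/3 (o = -2 + (-79 - 15)/3 = -2 + (⅓)*(-94) = -2 - 94/3 = -100/3 ≈ -33.333)
(b + o)*E(W) = (-12 - 100/3)*(-8) = -136/3*(-8) = 1088/3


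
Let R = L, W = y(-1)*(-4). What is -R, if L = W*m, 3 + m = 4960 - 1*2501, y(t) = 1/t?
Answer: -9824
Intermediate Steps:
m = 2456 (m = -3 + (4960 - 1*2501) = -3 + (4960 - 2501) = -3 + 2459 = 2456)
W = 4 (W = -4/(-1) = -1*(-4) = 4)
L = 9824 (L = 4*2456 = 9824)
R = 9824
-R = -1*9824 = -9824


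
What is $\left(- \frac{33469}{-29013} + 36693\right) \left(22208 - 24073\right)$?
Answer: $- \frac{1985492946470}{29013} \approx -6.8435 \cdot 10^{7}$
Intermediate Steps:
$\left(- \frac{33469}{-29013} + 36693\right) \left(22208 - 24073\right) = \left(\left(-33469\right) \left(- \frac{1}{29013}\right) + 36693\right) \left(-1865\right) = \left(\frac{33469}{29013} + 36693\right) \left(-1865\right) = \frac{1064607478}{29013} \left(-1865\right) = - \frac{1985492946470}{29013}$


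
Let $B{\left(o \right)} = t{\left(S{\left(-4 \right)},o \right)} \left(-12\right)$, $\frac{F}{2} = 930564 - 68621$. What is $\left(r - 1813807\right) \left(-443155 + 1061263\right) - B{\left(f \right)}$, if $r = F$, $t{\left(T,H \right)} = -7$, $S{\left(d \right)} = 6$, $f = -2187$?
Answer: $-55580889552$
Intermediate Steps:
$F = 1723886$ ($F = 2 \left(930564 - 68621\right) = 2 \cdot 861943 = 1723886$)
$r = 1723886$
$B{\left(o \right)} = 84$ ($B{\left(o \right)} = \left(-7\right) \left(-12\right) = 84$)
$\left(r - 1813807\right) \left(-443155 + 1061263\right) - B{\left(f \right)} = \left(1723886 - 1813807\right) \left(-443155 + 1061263\right) - 84 = \left(-89921\right) 618108 - 84 = -55580889468 - 84 = -55580889552$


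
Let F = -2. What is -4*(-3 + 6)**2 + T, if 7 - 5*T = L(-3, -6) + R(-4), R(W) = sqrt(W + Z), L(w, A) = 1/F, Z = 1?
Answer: -69/2 - I*sqrt(3)/5 ≈ -34.5 - 0.34641*I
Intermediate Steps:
L(w, A) = -1/2 (L(w, A) = 1/(-2) = -1/2)
R(W) = sqrt(1 + W) (R(W) = sqrt(W + 1) = sqrt(1 + W))
T = 3/2 - I*sqrt(3)/5 (T = 7/5 - (-1/2 + sqrt(1 - 4))/5 = 7/5 - (-1/2 + sqrt(-3))/5 = 7/5 - (-1/2 + I*sqrt(3))/5 = 7/5 + (1/10 - I*sqrt(3)/5) = 3/2 - I*sqrt(3)/5 ≈ 1.5 - 0.34641*I)
-4*(-3 + 6)**2 + T = -4*(-3 + 6)**2 + (3/2 - I*sqrt(3)/5) = -4*3**2 + (3/2 - I*sqrt(3)/5) = -4*9 + (3/2 - I*sqrt(3)/5) = -36 + (3/2 - I*sqrt(3)/5) = -69/2 - I*sqrt(3)/5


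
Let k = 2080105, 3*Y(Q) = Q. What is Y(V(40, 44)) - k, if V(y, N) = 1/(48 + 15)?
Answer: -393139844/189 ≈ -2.0801e+6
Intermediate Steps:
V(y, N) = 1/63
Y(Q) = Q/3
Y(V(40, 44)) - k = (⅓)*(1/63) - 1*2080105 = 1/189 - 2080105 = -393139844/189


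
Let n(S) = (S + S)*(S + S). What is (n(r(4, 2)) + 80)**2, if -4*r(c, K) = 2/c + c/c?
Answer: 1661521/256 ≈ 6490.3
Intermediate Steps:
r(c, K) = -1/4 - 1/(2*c) (r(c, K) = -(2/c + c/c)/4 = -(2/c + 1)/4 = -(1 + 2/c)/4 = -1/4 - 1/(2*c))
n(S) = 4*S**2 (n(S) = (2*S)*(2*S) = 4*S**2)
(n(r(4, 2)) + 80)**2 = (4*((1/4)*(-2 - 1*4)/4)**2 + 80)**2 = (4*((1/4)*(1/4)*(-2 - 4))**2 + 80)**2 = (4*((1/4)*(1/4)*(-6))**2 + 80)**2 = (4*(-3/8)**2 + 80)**2 = (4*(9/64) + 80)**2 = (9/16 + 80)**2 = (1289/16)**2 = 1661521/256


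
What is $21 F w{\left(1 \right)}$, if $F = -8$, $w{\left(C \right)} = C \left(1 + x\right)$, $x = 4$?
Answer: $-840$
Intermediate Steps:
$w{\left(C \right)} = 5 C$ ($w{\left(C \right)} = C \left(1 + 4\right) = C 5 = 5 C$)
$21 F w{\left(1 \right)} = 21 \left(-8\right) 5 \cdot 1 = \left(-168\right) 5 = -840$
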